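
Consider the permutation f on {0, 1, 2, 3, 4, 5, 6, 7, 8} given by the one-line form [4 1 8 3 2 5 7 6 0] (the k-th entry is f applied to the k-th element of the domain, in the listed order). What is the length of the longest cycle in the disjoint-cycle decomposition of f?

Decomposing into disjoint cycles gives (0 4 2 8)(6 7); the longest has length 4.

4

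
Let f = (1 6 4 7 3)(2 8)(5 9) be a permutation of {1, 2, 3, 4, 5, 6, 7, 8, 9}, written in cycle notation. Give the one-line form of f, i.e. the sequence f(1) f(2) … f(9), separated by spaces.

Each element maps to the next entry in its cycle (wrapping to the front): 1→6, 2→8, 3→1, 4→7, 5→9, 6→4, 7→3, 8→2, 9→5.
Listing these in domain order gives 6 8 1 7 9 4 3 2 5.

6 8 1 7 9 4 3 2 5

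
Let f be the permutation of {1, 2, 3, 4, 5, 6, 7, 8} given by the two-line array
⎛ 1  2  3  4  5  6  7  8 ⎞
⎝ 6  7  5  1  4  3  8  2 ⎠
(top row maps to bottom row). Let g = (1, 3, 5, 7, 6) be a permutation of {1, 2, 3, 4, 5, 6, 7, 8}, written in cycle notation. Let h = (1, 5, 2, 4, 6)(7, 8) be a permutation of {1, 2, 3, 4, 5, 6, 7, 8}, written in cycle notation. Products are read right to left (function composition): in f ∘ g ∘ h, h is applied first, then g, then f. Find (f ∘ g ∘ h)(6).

Apply the permutations in order: h(6) = 1, then g(1) = 3, then f(3) = 5. So (f ∘ g ∘ h)(6) = 5.

5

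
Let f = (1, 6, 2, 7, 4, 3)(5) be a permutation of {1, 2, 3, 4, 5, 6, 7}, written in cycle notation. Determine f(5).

5

The 1-cycle (5) fixes 5, so f(5) = 5.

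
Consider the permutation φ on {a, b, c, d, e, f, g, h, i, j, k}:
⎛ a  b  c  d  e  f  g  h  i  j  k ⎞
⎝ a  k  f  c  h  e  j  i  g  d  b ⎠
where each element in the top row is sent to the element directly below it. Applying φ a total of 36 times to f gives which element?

g

Tracing f → e → … returns to f after 8 steps, so f lies in an 8-cycle (c, f, e, h, i, g, j, d).
Powers repeat with period 8 on this cycle, and 36 mod 8 = 4, so φ^36(f) = φ^4(f).
Advancing 4 steps from f: f → e → h → i → g.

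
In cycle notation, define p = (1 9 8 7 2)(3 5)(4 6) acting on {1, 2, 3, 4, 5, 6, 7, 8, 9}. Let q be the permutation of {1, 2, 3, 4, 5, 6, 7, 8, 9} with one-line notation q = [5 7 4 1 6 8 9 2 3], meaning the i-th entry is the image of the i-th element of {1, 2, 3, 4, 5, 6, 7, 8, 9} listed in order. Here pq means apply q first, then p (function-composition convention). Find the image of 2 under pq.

2

q(2) = 7, then p(7) = 2; composing gives (pq)(2) = 2.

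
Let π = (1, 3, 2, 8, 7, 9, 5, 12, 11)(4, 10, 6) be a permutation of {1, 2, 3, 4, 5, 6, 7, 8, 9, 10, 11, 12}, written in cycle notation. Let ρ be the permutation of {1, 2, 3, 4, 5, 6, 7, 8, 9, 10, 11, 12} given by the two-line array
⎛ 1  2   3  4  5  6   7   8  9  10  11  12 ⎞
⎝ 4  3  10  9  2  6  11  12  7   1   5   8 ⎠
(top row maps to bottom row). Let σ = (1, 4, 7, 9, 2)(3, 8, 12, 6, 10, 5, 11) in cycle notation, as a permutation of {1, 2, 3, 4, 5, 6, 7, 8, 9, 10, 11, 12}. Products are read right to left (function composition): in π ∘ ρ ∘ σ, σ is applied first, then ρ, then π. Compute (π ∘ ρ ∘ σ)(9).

2

Apply the permutations in order: σ(9) = 2, then ρ(2) = 3, then π(3) = 2. So (π ∘ ρ ∘ σ)(9) = 2.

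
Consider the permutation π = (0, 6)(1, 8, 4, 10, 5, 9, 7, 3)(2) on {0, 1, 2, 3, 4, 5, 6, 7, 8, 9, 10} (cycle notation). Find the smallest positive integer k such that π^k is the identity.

The disjoint cycles have lengths 8, 2, 1.
The order is lcm(8, 2) = 8.

8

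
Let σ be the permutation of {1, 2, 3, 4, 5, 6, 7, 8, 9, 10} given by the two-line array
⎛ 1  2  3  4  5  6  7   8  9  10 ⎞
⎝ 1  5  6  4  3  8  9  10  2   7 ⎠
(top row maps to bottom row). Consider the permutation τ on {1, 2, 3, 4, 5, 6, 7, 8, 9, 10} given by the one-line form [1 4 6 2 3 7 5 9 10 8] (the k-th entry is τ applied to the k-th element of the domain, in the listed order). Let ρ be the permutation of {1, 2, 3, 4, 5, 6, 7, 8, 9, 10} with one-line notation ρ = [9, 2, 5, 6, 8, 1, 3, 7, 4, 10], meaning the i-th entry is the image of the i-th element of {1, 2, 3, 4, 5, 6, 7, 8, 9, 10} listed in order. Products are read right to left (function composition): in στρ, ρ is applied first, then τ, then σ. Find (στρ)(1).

Chase 1: ρ(1) = 9; τ(9) = 10; σ(10) = 7. Hence (στρ)(1) = 7.

7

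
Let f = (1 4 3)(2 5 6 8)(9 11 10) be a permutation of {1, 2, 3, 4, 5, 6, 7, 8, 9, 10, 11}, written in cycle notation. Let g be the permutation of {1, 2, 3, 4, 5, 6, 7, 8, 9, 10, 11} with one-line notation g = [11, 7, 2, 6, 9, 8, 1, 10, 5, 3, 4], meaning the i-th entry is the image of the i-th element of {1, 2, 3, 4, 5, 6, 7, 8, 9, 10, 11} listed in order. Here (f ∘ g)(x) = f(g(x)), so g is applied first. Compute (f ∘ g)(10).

g(10) = 3, then f(3) = 1; composing gives (f ∘ g)(10) = 1.

1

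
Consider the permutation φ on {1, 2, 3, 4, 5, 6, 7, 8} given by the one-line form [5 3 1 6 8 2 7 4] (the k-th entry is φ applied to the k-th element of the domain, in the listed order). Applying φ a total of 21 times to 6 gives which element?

6

Tracing 6 → 2 → … returns to 6 after 7 steps, so 6 lies in a 7-cycle (1, 5, 8, 4, 6, 2, 3).
Powers repeat with period 7 on this cycle, and 21 mod 7 = 0, so φ^21(6) = φ^0(6).
So φ^21(6) = 6.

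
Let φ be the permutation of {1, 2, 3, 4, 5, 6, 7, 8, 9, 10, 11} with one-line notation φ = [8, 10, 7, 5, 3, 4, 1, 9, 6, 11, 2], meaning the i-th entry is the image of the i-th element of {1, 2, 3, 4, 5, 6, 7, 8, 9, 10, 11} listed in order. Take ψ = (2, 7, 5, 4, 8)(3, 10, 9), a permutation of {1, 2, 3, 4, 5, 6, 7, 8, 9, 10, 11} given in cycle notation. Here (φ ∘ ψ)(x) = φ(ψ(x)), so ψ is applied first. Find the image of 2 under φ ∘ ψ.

(φ ∘ ψ)(2) = φ(ψ(2)). ψ(2) = 7, then φ(7) = 1. So (φ ∘ ψ)(2) = 1.

1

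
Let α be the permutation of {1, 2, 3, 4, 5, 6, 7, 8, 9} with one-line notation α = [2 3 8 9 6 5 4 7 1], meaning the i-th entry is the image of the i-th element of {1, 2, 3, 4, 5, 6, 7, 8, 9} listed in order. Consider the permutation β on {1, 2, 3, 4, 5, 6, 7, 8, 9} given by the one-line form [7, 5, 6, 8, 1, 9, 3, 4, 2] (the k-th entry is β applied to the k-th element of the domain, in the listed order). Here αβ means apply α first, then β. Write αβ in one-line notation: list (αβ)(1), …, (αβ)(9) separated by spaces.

(αβ)(x) = β(α(x)). Computing each image: β(α(1)) = β(2) = 5, β(α(2)) = β(3) = 6, β(α(3)) = β(8) = 4, β(α(4)) = β(9) = 2, β(α(5)) = β(6) = 9, β(α(6)) = β(5) = 1, β(α(7)) = β(4) = 8, β(α(8)) = β(7) = 3, β(α(9)) = β(1) = 7.
Hence αβ = [5 6 4 2 9 1 8 3 7].

5 6 4 2 9 1 8 3 7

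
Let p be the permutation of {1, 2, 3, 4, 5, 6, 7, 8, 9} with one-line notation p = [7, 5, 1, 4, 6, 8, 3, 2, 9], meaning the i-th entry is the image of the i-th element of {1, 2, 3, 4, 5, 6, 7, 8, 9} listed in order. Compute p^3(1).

Tracing 1 → 7 → … returns to 1 after 3 steps, so 1 lies in a 3-cycle (1 7 3).
Powers repeat with period 3 on this cycle, and 3 mod 3 = 0, so p^3(1) = p^0(1).
So p^3(1) = 1.

1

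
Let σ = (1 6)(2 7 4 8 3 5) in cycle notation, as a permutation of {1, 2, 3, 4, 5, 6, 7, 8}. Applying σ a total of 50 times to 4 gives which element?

3

4 lies in the 6-cycle (2 7 4 8 3 5).
Since the cycle has length 6, σ^50 acts on it the same as σ^2 (50 mod 6 = 2).
Stepping 2 places around the cycle: 4 → 8 → 3.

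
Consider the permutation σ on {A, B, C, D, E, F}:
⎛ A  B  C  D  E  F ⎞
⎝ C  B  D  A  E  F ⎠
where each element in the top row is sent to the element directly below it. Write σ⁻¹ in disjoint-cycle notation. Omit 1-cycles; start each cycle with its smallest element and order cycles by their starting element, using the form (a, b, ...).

First write σ in disjoint cycles: (A, C, D).
Reversing each cycle (and rotating so the smallest element leads) gives σ⁻¹ = (A, D, C).

(A, D, C)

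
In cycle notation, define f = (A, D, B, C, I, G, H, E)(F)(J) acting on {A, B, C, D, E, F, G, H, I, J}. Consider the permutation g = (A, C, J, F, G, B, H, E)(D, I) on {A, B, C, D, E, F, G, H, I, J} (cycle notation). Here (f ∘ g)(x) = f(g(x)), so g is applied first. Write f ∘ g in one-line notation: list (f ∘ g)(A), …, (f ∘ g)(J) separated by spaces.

(f ∘ g)(x) = f(g(x)). Computing each image: f(g(A)) = f(C) = I, f(g(B)) = f(H) = E, f(g(C)) = f(J) = J, f(g(D)) = f(I) = G, f(g(E)) = f(A) = D, f(g(F)) = f(G) = H, f(g(G)) = f(B) = C, f(g(H)) = f(E) = A, f(g(I)) = f(D) = B, f(g(J)) = f(F) = F.
Hence f ∘ g = [I E J G D H C A B F].

I E J G D H C A B F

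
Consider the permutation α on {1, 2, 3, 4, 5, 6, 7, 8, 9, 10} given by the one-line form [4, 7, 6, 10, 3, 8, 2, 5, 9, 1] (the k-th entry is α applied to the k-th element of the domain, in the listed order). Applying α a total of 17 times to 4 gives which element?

Tracing 4 → 10 → … returns to 4 after 3 steps, so 4 lies in a 3-cycle (1 4 10).
Since the cycle has length 3, α^17 acts on it the same as α^2 (17 mod 3 = 2).
Advancing 2 steps from 4: 4 → 10 → 1.

1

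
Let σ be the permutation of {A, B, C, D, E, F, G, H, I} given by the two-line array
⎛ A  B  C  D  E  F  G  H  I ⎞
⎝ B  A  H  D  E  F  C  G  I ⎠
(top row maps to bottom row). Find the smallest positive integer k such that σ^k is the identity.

6

The disjoint-cycle form of σ has cycle lengths 3, 2, 1, 1, 1, 1.
The order is lcm(3, 2) = 6.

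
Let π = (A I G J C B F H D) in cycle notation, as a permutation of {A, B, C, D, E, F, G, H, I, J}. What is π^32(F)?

G

F lies in the 9-cycle (A I G J C B F H D).
Since the cycle has length 9, π^32 acts on it the same as π^5 (32 mod 9 = 5).
Stepping 5 places around the cycle: F → H → D → A → I → G.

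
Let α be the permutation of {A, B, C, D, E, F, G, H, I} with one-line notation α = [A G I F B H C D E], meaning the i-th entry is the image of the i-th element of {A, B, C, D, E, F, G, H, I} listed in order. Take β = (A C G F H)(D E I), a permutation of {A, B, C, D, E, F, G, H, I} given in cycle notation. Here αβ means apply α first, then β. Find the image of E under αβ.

First apply α: α(E) = B, then β(B) = B. Thus (αβ)(E) = B.

B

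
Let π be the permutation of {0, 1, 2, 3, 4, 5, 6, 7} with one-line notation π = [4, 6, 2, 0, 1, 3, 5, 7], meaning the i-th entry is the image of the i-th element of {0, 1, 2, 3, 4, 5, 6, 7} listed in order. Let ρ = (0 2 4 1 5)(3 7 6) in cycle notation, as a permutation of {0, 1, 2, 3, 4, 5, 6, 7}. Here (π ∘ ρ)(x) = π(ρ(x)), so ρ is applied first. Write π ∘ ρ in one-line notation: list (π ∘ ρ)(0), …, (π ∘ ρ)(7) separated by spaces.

2 3 1 7 6 4 0 5

(π ∘ ρ)(x) = π(ρ(x)). Computing each image: π(ρ(0)) = π(2) = 2, π(ρ(1)) = π(5) = 3, π(ρ(2)) = π(4) = 1, π(ρ(3)) = π(7) = 7, π(ρ(4)) = π(1) = 6, π(ρ(5)) = π(0) = 4, π(ρ(6)) = π(3) = 0, π(ρ(7)) = π(6) = 5.
Hence π ∘ ρ = [2 3 1 7 6 4 0 5].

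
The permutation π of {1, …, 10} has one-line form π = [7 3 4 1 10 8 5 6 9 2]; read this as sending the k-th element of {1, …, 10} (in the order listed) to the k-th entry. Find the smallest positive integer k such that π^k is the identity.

14

Decomposing into disjoint cycles gives cycle lengths 7, 2, 1.
The order of π is the least common multiple of its cycle lengths: lcm(7, 2) = 14.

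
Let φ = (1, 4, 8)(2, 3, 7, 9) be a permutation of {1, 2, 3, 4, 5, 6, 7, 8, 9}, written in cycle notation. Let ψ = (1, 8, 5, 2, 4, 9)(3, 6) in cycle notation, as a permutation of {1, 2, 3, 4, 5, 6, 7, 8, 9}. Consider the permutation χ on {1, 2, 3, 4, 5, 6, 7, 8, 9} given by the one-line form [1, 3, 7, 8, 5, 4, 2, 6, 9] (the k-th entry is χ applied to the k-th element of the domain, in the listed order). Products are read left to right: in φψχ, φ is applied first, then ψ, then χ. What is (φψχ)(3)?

2

(φψχ)(3) = χ(ψ(φ(3))). φ(3) = 7, then ψ(7) = 7, then χ(7) = 2, so the result is 2.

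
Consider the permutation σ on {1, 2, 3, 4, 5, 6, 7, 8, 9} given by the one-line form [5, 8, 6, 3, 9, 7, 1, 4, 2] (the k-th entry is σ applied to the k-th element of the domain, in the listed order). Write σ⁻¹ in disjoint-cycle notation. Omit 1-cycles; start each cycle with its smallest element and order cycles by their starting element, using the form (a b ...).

(1 7 6 3 4 8 2 9 5)

The cycle decomposition of σ is (1 5 9 2 8 4 3 6 7).
The inverse reverses every cycle; in canonical form, σ⁻¹ = (1 7 6 3 4 8 2 9 5).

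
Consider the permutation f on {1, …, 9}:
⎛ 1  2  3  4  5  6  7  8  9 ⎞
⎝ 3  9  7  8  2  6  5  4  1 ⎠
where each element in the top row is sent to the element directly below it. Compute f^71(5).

Tracing 5 → 2 → … returns to 5 after 6 steps, so 5 lies in a 6-cycle (1 3 7 5 2 9).
Since the cycle has length 6, f^71 acts on it the same as f^5 (71 mod 6 = 5).
Advancing 5 steps from 5: 5 → 2 → 9 → 1 → 3 → 7.

7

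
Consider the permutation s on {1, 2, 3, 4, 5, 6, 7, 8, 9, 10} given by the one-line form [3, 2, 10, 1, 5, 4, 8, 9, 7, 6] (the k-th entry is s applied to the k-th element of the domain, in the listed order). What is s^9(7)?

7

Tracing 7 → 8 → … returns to 7 after 3 steps, so 7 lies in a 3-cycle (7, 8, 9).
On a 3-cycle, s^3 is the identity, so s^9 = s^0 there (9 ≡ 0 mod 3).
So s^9(7) = 7.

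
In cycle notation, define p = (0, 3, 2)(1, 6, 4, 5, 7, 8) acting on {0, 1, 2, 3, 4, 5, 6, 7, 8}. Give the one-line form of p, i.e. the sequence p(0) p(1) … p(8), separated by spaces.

Reading each image from the cycles: 0→3, 1→6, 2→0, 3→2, 4→5, 5→7, 6→4, 7→8, 8→1.
So the one-line form is 3 6 0 2 5 7 4 8 1.

3 6 0 2 5 7 4 8 1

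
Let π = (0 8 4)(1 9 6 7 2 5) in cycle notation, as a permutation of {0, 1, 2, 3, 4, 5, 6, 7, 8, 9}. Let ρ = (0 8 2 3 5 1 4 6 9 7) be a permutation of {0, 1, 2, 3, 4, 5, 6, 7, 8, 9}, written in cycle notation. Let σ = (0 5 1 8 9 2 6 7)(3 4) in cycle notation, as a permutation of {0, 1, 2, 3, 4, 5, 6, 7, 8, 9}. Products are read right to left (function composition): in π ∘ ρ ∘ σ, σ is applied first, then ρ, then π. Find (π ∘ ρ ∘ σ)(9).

Apply the permutations in order: σ(9) = 2, then ρ(2) = 3, then π(3) = 3. So (π ∘ ρ ∘ σ)(9) = 3.

3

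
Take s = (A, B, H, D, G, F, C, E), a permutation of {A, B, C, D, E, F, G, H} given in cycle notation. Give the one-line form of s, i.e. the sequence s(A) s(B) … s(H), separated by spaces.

B H E G A C F D

Each element maps to the next entry in its cycle (wrapping to the front): A→B, B→H, C→E, D→G, E→A, F→C, G→F, H→D.
So the one-line form is B H E G A C F D.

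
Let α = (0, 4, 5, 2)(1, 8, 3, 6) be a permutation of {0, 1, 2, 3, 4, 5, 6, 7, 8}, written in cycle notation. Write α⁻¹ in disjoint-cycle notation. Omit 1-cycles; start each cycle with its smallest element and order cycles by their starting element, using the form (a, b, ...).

Inverting a permutation written in cycle notation just reverses the order within every cycle.
Reversing each cycle of α and rotating so the smallest element leads gives (0, 2, 5, 4)(1, 6, 3, 8).

(0, 2, 5, 4)(1, 6, 3, 8)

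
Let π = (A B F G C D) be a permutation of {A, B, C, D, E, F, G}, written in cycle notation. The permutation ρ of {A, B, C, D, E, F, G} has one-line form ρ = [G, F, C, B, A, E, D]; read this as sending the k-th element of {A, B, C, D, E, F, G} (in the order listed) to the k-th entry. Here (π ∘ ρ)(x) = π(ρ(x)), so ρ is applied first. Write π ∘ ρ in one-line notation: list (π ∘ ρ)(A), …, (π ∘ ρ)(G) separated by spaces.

Chase each element through ρ then π: A → G → C; B → F → G; C → C → D; D → B → F; E → A → B; F → E → E; G → D → A.
Collecting the images, π ∘ ρ = [C G D F B E A].

C G D F B E A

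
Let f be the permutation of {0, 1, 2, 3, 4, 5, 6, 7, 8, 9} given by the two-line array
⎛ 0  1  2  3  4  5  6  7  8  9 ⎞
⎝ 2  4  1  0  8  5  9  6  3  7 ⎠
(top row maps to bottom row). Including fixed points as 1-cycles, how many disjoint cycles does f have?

3

The cycle decomposition is (0 2 1 4 8 3)(5)(6 9 7), which has 3 cycles (counting 1-cycles).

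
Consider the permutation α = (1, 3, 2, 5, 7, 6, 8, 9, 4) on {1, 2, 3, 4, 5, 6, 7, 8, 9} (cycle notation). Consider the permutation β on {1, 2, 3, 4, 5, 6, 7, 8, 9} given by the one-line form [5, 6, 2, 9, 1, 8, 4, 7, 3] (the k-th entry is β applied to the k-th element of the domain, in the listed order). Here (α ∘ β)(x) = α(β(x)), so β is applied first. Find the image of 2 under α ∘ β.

8

First apply β: β(2) = 6, then α(6) = 8. Thus (α ∘ β)(2) = 8.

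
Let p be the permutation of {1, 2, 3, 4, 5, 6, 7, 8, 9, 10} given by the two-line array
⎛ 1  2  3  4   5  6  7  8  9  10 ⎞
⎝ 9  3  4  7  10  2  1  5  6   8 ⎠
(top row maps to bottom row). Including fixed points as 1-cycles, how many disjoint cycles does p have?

The cycle decomposition is (1, 9, 6, 2, 3, 4, 7)(5, 10, 8), which has 2 cycles (counting 1-cycles).

2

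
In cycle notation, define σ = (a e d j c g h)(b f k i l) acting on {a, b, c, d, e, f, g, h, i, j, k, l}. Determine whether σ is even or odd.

The cycle lengths are 7, 5.
A cycle is odd iff its length is even; σ has 0 even-length cycles, so sgn(σ) = (−1)^0 and σ is even.

even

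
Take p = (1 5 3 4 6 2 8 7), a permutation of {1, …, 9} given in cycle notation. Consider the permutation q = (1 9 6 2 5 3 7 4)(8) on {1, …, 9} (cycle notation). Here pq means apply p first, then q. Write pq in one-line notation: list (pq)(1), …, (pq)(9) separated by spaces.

3 8 1 2 7 5 9 4 6

For each element, apply p then q: 1 → 5 → 3; 2 → 8 → 8; 3 → 4 → 1; 4 → 6 → 2; 5 → 3 → 7; 6 → 2 → 5; 7 → 1 → 9; 8 → 7 → 4; 9 → 9 → 6.
Collecting the images, pq = [3 8 1 2 7 5 9 4 6].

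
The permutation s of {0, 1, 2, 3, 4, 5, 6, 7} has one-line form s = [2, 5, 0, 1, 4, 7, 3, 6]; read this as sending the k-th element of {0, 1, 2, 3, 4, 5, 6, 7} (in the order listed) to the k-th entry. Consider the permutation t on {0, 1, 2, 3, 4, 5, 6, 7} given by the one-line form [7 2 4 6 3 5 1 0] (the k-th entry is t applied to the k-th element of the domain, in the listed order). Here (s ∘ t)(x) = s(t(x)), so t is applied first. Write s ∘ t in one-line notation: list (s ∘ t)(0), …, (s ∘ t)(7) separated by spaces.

(s ∘ t)(x) = s(t(x)). Computing each image: s(t(0)) = s(7) = 6, s(t(1)) = s(2) = 0, s(t(2)) = s(4) = 4, s(t(3)) = s(6) = 3, s(t(4)) = s(3) = 1, s(t(5)) = s(5) = 7, s(t(6)) = s(1) = 5, s(t(7)) = s(0) = 2.
Hence s ∘ t = [6 0 4 3 1 7 5 2].

6 0 4 3 1 7 5 2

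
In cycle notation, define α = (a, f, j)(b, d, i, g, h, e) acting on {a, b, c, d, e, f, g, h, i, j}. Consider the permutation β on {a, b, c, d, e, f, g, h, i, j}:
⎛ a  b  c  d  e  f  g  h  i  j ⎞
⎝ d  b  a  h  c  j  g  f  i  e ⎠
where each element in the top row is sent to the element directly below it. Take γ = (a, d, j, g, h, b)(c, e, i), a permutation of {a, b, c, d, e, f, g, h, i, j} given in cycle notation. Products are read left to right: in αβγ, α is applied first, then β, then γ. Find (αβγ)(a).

g

Apply the permutations in order: α(a) = f, then β(f) = j, then γ(j) = g. So (αβγ)(a) = g.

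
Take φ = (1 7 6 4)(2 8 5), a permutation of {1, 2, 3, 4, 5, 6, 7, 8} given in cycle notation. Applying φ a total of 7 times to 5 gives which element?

2

5 lies in the 3-cycle (2 8 5).
Since the cycle has length 3, φ^7 acts on it the same as φ^1 (7 mod 3 = 1).
Advancing 1 step from 5: 5 → 2.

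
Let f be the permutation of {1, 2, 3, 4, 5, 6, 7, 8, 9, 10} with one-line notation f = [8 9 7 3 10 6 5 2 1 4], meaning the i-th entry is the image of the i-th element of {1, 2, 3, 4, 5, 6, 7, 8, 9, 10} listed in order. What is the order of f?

The disjoint-cycle form of f has cycle lengths 5, 4, 1.
The order of f is the least common multiple of its cycle lengths: lcm(5, 4) = 20.

20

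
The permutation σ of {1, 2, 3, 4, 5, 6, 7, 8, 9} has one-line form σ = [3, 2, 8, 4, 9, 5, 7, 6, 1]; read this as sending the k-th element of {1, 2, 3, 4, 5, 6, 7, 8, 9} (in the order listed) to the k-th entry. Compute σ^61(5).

Tracing 5 → 9 → … returns to 5 after 6 steps, so 5 lies in a 6-cycle (1 3 8 6 5 9).
Since the cycle has length 6, σ^61 acts on it the same as σ^1 (61 mod 6 = 1).
Stepping 1 place around the cycle: 5 → 9.

9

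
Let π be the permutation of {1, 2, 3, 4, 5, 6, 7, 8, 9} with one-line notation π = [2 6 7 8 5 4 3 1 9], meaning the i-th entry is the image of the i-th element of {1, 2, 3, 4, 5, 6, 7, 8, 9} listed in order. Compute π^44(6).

Tracing 6 → 4 → … returns to 6 after 5 steps, so 6 lies in a 5-cycle (1, 2, 6, 4, 8).
Since the cycle has length 5, π^44 acts on it the same as π^4 (44 mod 5 = 4).
Stepping 4 places around the cycle: 6 → 4 → 8 → 1 → 2.

2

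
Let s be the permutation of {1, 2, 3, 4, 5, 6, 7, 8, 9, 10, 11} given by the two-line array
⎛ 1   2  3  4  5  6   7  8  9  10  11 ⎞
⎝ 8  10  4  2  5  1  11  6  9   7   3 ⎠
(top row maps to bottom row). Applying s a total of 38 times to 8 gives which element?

1

Tracing 8 → 6 → … returns to 8 after 3 steps, so 8 lies in a 3-cycle (1 8 6).
Powers repeat with period 3 on this cycle, and 38 mod 3 = 2, so s^38(8) = s^2(8).
Stepping 2 places around the cycle: 8 → 6 → 1.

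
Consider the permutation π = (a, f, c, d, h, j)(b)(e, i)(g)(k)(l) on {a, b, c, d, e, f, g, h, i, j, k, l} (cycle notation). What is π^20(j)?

f

j lies in the 6-cycle (a, f, c, d, h, j).
On a 6-cycle, π^6 is the identity, so π^20 = π^2 there (20 ≡ 2 mod 6).
Stepping 2 places around the cycle: j → a → f.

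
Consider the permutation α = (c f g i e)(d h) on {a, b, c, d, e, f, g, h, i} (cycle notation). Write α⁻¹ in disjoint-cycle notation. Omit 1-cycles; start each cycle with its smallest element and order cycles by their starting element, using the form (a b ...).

If α sends a → b within a cycle, α⁻¹ sends b → a; equivalently, reverse each cycle.
After reversing and putting each cycle's least element first, α⁻¹ = (c e i g f)(d h).

(c e i g f)(d h)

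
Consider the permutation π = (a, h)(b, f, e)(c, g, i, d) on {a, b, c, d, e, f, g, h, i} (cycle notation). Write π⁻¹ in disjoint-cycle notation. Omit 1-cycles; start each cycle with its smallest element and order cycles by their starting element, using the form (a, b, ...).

(a, h)(b, e, f)(c, d, i, g)

The inverse reverses each cycle.
Reversing each cycle of π and rotating so the smallest element leads gives (a, h)(b, e, f)(c, d, i, g).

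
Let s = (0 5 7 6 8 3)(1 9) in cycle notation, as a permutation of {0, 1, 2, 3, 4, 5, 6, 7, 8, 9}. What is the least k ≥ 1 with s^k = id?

The disjoint cycles have lengths 6, 2, 1, 1.
The order of s is the least common multiple of its cycle lengths: lcm(6, 2) = 6.

6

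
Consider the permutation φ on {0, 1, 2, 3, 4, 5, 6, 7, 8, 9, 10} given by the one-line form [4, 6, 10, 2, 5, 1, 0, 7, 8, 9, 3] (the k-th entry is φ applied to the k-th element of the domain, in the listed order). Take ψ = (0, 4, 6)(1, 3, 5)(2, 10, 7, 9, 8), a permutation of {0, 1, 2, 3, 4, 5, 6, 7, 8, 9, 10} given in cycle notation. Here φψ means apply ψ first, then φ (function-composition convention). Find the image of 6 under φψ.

4

ψ(6) = 0, then φ(0) = 4; composing gives (φψ)(6) = 4.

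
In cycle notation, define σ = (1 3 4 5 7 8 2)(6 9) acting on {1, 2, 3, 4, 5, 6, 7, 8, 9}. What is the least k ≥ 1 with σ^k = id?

The disjoint cycles have lengths 7, 2.
The order is lcm(7, 2) = 14.

14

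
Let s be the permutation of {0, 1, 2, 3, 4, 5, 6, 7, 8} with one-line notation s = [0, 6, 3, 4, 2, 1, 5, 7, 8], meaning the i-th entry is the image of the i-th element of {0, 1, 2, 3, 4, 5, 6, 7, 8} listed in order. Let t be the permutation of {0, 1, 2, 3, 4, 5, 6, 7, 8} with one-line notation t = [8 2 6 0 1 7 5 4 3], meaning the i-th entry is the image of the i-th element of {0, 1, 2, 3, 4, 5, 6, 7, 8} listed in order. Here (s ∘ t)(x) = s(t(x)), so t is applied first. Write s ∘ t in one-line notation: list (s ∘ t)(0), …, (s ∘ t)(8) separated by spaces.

8 3 5 0 6 7 1 2 4

For each element, apply t then s: 0 → 8 → 8; 1 → 2 → 3; 2 → 6 → 5; 3 → 0 → 0; 4 → 1 → 6; 5 → 7 → 7; 6 → 5 → 1; 7 → 4 → 2; 8 → 3 → 4.
Collecting the images, s ∘ t = [8 3 5 0 6 7 1 2 4].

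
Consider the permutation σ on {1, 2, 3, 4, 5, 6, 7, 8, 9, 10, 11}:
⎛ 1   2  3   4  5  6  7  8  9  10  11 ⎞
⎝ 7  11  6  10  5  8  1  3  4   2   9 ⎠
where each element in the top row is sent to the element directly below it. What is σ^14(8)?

Tracing 8 → 3 → … returns to 8 after 3 steps, so 8 lies in a 3-cycle (3, 6, 8).
Powers repeat with period 3 on this cycle, and 14 mod 3 = 2, so σ^14(8) = σ^2(8).
Advancing 2 steps from 8: 8 → 3 → 6.

6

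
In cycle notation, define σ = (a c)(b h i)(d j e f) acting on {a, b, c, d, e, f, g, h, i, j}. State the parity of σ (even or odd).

The cycle lengths are 4, 3, 2, 1.
A cycle of length ℓ contributes ℓ−1 transpositions, so σ is a product of 3 + 2 + 1 = 6 transpositions — even.

even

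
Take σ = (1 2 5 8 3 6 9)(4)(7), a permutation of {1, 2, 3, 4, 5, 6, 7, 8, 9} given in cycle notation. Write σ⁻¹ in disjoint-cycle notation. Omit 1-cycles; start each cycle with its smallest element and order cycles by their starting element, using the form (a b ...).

The inverse reverses each cycle.
Reversing each cycle of σ and rotating so the smallest element leads gives (1 9 6 3 8 5 2).

(1 9 6 3 8 5 2)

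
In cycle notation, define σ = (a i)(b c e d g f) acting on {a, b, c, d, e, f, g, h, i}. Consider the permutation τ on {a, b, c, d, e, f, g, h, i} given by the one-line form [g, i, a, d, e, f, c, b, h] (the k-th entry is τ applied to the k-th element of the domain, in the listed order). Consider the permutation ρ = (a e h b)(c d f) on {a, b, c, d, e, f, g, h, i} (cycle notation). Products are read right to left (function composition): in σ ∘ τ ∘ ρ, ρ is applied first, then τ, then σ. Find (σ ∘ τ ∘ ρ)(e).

(σ ∘ τ ∘ ρ)(e) = σ(τ(ρ(e))). ρ(e) = h, then τ(h) = b, then σ(b) = c, so the result is c.

c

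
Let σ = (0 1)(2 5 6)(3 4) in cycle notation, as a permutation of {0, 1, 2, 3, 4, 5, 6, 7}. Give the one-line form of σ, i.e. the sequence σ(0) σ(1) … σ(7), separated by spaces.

Each element maps to the next entry in its cycle (wrapping to the front): 0↦1, 1↦0, 2↦5, 3↦4, 4↦3, 5↦6, 6↦2, 7↦7.
So the one-line form is 1 0 5 4 3 6 2 7.

1 0 5 4 3 6 2 7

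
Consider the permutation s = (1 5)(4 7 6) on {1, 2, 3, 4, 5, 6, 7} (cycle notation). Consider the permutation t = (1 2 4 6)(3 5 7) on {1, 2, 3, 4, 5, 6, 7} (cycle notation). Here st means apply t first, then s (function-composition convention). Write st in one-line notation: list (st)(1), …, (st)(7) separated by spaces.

(st)(x) = s(t(x)). Computing each image: s(t(1)) = s(2) = 2, s(t(2)) = s(4) = 7, s(t(3)) = s(5) = 1, s(t(4)) = s(6) = 4, s(t(5)) = s(7) = 6, s(t(6)) = s(1) = 5, s(t(7)) = s(3) = 3.
Hence st = [2 7 1 4 6 5 3].

2 7 1 4 6 5 3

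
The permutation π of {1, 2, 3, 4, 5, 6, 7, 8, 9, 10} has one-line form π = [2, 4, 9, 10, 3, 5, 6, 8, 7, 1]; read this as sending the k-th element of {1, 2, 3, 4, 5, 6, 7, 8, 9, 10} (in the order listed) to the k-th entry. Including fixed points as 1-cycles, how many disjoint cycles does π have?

The cycle decomposition is (1, 2, 4, 10)(3, 9, 7, 6, 5)(8), which has 3 cycles (counting 1-cycles).

3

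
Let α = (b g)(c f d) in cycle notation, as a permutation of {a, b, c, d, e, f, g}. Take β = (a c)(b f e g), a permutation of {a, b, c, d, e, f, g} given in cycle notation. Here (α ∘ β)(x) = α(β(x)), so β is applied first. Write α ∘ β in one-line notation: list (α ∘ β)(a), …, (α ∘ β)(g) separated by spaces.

f d a c b e g

(α ∘ β)(x) = α(β(x)). Computing each image: α(β(a)) = α(c) = f, α(β(b)) = α(f) = d, α(β(c)) = α(a) = a, α(β(d)) = α(d) = c, α(β(e)) = α(g) = b, α(β(f)) = α(e) = e, α(β(g)) = α(b) = g.
Hence α ∘ β = [f d a c b e g].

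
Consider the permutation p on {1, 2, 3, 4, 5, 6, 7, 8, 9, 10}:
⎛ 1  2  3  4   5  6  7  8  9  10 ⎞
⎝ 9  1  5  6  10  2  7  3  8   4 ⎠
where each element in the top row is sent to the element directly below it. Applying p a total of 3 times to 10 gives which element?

Tracing 10 → 4 → … returns to 10 after 9 steps, so 10 lies in a 9-cycle (1 9 8 3 5 10 4 6 2).
Advancing 3 steps from 10: 10 → 4 → 6 → 2.

2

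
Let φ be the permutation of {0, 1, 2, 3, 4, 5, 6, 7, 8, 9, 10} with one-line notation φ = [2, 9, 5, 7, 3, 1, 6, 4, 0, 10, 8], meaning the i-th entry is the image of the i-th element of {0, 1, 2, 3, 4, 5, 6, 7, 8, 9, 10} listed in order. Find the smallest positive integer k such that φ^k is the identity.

21

Writing φ as disjoint cycles, the cycle lengths are 7, 3, 1.
The order of φ is the least common multiple of its cycle lengths: lcm(7, 3) = 21.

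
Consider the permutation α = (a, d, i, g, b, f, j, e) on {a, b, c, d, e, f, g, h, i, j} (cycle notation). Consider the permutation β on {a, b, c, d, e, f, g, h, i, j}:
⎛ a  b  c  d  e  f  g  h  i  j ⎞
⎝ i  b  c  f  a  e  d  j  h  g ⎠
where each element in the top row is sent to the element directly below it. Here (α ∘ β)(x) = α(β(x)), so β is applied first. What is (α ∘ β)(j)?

First apply β: β(j) = g, then α(g) = b. Thus (α ∘ β)(j) = b.

b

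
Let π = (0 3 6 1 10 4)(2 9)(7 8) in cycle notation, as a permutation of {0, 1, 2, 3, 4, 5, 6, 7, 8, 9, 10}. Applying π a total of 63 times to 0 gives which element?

0 lies in the 6-cycle (0 3 6 1 10 4).
On a 6-cycle, π^6 is the identity, so π^63 = π^3 there (63 ≡ 3 mod 6).
Advancing 3 steps from 0: 0 → 3 → 6 → 1.

1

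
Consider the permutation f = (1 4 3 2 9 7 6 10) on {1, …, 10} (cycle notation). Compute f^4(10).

10 lies in the 8-cycle (1 4 3 2 9 7 6 10).
Advancing 4 steps from 10: 10 → 1 → 4 → 3 → 2.

2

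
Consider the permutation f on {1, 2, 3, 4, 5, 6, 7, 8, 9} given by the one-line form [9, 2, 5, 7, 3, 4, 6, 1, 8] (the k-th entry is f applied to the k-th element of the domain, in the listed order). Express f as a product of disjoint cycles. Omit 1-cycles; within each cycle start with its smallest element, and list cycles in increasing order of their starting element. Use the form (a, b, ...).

From 1: 1 → 9 → 8 → 1, closing the cycle (1, 9, 8).
Continuing from each remaining unvisited element yields (1, 9, 8)(3, 5)(4, 7, 6).

(1, 9, 8)(3, 5)(4, 7, 6)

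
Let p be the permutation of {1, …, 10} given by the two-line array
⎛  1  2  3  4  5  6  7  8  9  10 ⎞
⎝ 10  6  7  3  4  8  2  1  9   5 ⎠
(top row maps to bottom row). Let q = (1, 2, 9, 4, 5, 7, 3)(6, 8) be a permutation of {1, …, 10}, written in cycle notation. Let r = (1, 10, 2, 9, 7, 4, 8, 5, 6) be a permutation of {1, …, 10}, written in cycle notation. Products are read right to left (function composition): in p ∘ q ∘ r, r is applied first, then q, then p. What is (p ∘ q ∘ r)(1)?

5

(p ∘ q ∘ r)(1) = p(q(r(1))). r(1) = 10, then q(10) = 10, then p(10) = 5, so the result is 5.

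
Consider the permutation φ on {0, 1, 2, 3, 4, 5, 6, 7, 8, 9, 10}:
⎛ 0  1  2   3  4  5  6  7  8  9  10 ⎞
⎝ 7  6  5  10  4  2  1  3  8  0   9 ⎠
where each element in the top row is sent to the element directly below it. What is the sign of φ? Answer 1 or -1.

In disjoint-cycle form the cycle lengths are 5, 2, 2, 1, 1.
A cycle of length ℓ contributes ℓ−1 transpositions, so φ is a product of 4 + 1 + 1 = 6 transpositions — even.

1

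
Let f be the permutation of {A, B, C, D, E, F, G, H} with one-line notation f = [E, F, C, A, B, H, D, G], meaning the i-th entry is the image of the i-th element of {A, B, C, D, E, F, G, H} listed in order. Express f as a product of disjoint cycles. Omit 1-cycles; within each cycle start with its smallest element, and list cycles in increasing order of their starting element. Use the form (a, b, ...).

Start at A and follow images: A → E → B → F → H → G → D → A, giving the cycle (A, E, B, F, H, G, D).
Repeating from the next unused element and collecting all non-trivial cycles gives (A, E, B, F, H, G, D).

(A, E, B, F, H, G, D)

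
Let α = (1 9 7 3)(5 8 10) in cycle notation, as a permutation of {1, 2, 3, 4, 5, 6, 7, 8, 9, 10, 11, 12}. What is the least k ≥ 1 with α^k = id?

The disjoint cycles have lengths 4, 3, 1, 1, 1, 1, 1.
The order of α is the least common multiple of its cycle lengths: lcm(4, 3) = 12.

12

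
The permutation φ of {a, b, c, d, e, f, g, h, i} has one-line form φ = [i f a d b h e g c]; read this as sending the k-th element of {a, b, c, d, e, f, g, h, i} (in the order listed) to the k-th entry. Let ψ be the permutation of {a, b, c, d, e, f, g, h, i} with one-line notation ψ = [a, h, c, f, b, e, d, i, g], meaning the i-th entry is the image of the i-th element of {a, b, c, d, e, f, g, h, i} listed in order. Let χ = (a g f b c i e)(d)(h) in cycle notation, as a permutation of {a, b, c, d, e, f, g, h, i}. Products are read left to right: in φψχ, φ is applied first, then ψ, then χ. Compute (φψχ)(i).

i

(φψχ)(i) = χ(ψ(φ(i))). φ(i) = c, then ψ(c) = c, then χ(c) = i, so the result is i.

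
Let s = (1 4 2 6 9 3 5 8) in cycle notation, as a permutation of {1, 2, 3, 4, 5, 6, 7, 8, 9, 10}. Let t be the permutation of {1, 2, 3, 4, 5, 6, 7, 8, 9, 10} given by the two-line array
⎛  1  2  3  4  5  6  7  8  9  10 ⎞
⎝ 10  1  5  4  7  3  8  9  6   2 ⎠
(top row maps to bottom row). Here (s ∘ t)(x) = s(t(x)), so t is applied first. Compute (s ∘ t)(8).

3

First apply t: t(8) = 9, then s(9) = 3. Thus (s ∘ t)(8) = 3.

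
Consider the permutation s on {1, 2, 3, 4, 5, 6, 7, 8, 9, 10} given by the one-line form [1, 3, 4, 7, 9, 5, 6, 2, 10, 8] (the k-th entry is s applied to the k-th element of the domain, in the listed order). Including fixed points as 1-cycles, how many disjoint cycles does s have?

The cycle decomposition is (1)(2 3 4 7 6 5 9 10 8), which has 2 cycles (counting 1-cycles).

2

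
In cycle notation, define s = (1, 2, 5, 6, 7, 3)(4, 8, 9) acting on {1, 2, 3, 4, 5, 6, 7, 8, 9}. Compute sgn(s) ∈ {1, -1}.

-1

The cycle lengths are 6, 3.
A cycle of length ℓ contributes ℓ−1 transpositions, so s is a product of 5 + 2 = 7 transpositions — odd.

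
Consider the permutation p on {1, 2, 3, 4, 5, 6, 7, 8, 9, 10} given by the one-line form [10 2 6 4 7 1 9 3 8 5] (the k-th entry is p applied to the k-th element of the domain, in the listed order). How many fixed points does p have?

2

The fixed points (elements with p(x) = x) are {2, 4}, so there are 2.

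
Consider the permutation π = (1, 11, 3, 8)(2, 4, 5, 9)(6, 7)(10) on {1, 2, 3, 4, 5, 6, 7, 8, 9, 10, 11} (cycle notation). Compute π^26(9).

4

9 lies in the 4-cycle (2, 4, 5, 9).
On a 4-cycle, π^4 is the identity, so π^26 = π^2 there (26 ≡ 2 mod 4).
Stepping 2 places around the cycle: 9 → 2 → 4.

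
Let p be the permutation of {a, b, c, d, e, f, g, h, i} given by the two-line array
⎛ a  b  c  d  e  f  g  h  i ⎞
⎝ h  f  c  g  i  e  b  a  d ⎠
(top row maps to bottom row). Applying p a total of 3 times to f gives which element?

d

Tracing f → e → … returns to f after 6 steps, so f lies in a 6-cycle (b, f, e, i, d, g).
Stepping 3 places around the cycle: f → e → i → d.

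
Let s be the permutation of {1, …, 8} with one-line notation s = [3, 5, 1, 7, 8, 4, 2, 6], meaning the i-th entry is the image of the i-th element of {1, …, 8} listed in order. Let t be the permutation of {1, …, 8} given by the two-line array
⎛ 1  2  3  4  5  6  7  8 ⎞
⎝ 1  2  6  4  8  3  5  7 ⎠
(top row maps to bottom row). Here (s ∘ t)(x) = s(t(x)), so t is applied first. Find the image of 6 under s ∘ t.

(s ∘ t)(6) = s(t(6)). t(6) = 3, then s(3) = 1. So (s ∘ t)(6) = 1.

1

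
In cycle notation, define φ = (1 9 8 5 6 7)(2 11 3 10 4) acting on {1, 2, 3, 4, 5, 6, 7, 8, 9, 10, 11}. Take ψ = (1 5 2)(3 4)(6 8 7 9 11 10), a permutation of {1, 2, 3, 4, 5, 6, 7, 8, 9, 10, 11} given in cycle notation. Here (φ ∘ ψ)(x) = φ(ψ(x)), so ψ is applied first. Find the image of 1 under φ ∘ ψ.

First apply ψ: ψ(1) = 5, then φ(5) = 6. Thus (φ ∘ ψ)(1) = 6.

6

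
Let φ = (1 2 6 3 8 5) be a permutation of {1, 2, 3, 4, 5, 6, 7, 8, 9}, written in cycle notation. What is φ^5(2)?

1

2 lies in the 6-cycle (1 2 6 3 8 5).
Advancing 5 steps from 2: 2 → 6 → 3 → 8 → 5 → 1.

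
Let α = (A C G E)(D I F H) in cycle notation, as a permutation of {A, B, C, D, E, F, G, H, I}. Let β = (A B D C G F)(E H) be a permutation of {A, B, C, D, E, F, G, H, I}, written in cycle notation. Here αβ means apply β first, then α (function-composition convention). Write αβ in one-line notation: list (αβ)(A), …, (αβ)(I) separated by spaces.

(αβ)(x) = α(β(x)). Computing each image: α(β(A)) = α(B) = B, α(β(B)) = α(D) = I, α(β(C)) = α(G) = E, α(β(D)) = α(C) = G, α(β(E)) = α(H) = D, α(β(F)) = α(A) = C, α(β(G)) = α(F) = H, α(β(H)) = α(E) = A, α(β(I)) = α(I) = F.
Hence αβ = [B I E G D C H A F].

B I E G D C H A F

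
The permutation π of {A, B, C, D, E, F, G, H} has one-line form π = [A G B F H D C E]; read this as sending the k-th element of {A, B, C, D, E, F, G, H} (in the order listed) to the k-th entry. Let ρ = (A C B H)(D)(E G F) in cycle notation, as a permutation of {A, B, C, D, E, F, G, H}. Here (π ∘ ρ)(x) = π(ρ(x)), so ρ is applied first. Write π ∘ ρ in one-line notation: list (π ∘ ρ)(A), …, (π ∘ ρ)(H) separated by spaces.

B E G F C H D A

(π ∘ ρ)(x) = π(ρ(x)). Computing each image: π(ρ(A)) = π(C) = B, π(ρ(B)) = π(H) = E, π(ρ(C)) = π(B) = G, π(ρ(D)) = π(D) = F, π(ρ(E)) = π(G) = C, π(ρ(F)) = π(E) = H, π(ρ(G)) = π(F) = D, π(ρ(H)) = π(A) = A.
Hence π ∘ ρ = [B E G F C H D A].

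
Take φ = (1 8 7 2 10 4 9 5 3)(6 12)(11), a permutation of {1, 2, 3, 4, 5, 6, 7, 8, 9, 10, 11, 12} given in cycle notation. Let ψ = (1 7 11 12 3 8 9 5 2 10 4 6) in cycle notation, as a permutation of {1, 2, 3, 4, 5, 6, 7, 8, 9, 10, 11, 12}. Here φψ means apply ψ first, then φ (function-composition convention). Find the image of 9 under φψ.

3

First apply ψ: ψ(9) = 5, then φ(5) = 3. Thus (φψ)(9) = 3.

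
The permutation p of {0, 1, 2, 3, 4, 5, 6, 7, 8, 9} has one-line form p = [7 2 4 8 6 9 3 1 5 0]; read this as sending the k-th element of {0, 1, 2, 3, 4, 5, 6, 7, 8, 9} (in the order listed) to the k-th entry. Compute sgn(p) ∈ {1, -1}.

In disjoint-cycle form the cycle lengths are 10.
A cycle is odd iff its length is even; p has 1 even-length cycle, so sgn(p) = (−1)^1 and p is odd.

-1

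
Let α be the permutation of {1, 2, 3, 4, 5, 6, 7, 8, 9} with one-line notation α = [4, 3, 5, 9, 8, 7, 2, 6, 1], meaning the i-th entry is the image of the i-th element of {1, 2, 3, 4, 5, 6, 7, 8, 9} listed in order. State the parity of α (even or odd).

In disjoint-cycle form the cycle lengths are 6, 3.
A cycle of length ℓ contributes ℓ−1 transpositions, so α is a product of 5 + 2 = 7 transpositions — odd.

odd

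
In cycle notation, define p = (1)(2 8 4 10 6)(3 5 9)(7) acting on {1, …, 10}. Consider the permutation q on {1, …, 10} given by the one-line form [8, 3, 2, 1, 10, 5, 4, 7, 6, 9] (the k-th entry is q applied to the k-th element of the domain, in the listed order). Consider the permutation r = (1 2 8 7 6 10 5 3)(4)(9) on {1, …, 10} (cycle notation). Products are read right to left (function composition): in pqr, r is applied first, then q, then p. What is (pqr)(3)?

Chase 3: r(3) = 1; q(1) = 8; p(8) = 4. Hence (pqr)(3) = 4.

4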